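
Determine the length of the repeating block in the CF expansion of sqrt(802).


Run the CF algorithm for sqrt(802).
a_0 = floor(sqrt(802)) = 28; set m_0=0, q_0=1.
Recurrence: m' = q*a - m,  q' = (d - m'^2)/q,  a' = floor((a_0 + m')/q').
  step 1: m=28, q=18, a=3
  step 2: m=26, q=7, a=7
  step 3: m=23, q=39, a=1
  step 4: m=16, q=14, a=3
  step 5: m=26, q=9, a=6
  step 6: m=28, q=2, a=28
  step 7: m=28, q=9, a=6
  step 8: m=26, q=14, a=3
  step 9: m=16, q=39, a=1
  step 10: m=23, q=7, a=7
  step 11: m=26, q=18, a=3
  step 12: m=28, q=1, a=56
a_12 = 2*a_0 = 56, so the period closes here.
sqrt(802) = [28; 3, 7, 1, 3, 6, 28, 6, 3, 1, 7, 3, 56]
Period length = 12

12


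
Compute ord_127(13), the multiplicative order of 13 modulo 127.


We want ord_127(13), the smallest k >= 1 with 13^k = 1 mod 127.
n = 127 = 127, phi(127) = 126; the order divides phi(n).
Divisors of 126: 1, 2, 3, 6, 7, 9, 14, 18, 21, 42, 63, 126
Repeated squaring mod 127: 13^1 = 13, 13^2 = 42, 13^4 = 113, 13^8 = 69, 13^16 = 62, 13^32 = 34, 13^64 = 13
Test divisors in increasing order:
  k=1: 13^1 = 13 mod 127
  k=2: 13^2 = 42 mod 127
  k=3: 13^3 = 42 * 13 = 38 mod 127
  k=6: 13^6 = 113 * 42 = 47 mod 127
  k=7: 13^7 = 113 * 42 * 13 = 103 mod 127
  k=9: 13^9 = 69 * 13 = 8 mod 127
  k=14: 13^14 = 69 * 113 * 42 = 68 mod 127
  k=18: 13^18 = 62 * 42 = 64 mod 127
  k=21: 13^21 = 62 * 113 * 13 = 19 mod 127
  k=42: 13^42 = 34 * 69 * 42 = 107 mod 127
  k=63: 13^63 = 34 * 62 * 69 * 113 * 42 * 13 = 1 mod 127  <- first divisor giving 1
Order = 63

63


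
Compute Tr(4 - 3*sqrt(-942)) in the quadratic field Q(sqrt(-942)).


Tr(a + b*sqrt(d)) = (a + b*sqrt(d)) + (a - b*sqrt(d)) = 2a
= 2 * (4)
= 8

8


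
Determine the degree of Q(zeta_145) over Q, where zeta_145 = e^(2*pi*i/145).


The degree equals Euler's totient phi(145).
145 = 5 * 29
phi(145) = 112

112


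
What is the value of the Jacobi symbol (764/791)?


Compute (764/791) via quadratic reciprocity:
  pull out 2: (2/791) = +1  (since 791 mod 8 = 7)
  pull out 2: (2/791) = +1  (since 791 mod 8 = 7)
  reciprocity: (191/791) -> -(791/191)
  reduce: (27/191)
  reciprocity: (27/191) -> -(191/27)
  reduce: (2/27)
  pull out 2: (2/27) = -1  (since 27 mod 8 = 3)
  (1/27) = 1
Product of signs = -1

-1


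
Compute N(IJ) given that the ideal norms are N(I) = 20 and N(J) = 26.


N(IJ) = N(I) * N(J)
= 20 * 26
= 520

520


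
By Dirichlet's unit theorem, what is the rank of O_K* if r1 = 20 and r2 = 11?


By Dirichlet's unit theorem:
rank = r1 + r2 - 1
= 20 + 11 - 1
= 30

30


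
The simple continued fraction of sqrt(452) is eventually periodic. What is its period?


Run the CF algorithm for sqrt(452).
a_0 = floor(sqrt(452)) = 21; set m_0=0, q_0=1.
Recurrence: m' = q*a - m,  q' = (d - m'^2)/q,  a' = floor((a_0 + m')/q').
  step 1: m=21, q=11, a=3
  step 2: m=12, q=28, a=1
  step 3: m=16, q=7, a=5
  step 4: m=19, q=13, a=3
  step 5: m=20, q=4, a=10
  step 6: m=20, q=13, a=3
  step 7: m=19, q=7, a=5
  step 8: m=16, q=28, a=1
  step 9: m=12, q=11, a=3
  step 10: m=21, q=1, a=42
a_10 = 2*a_0 = 42, so the period closes here.
sqrt(452) = [21; 3, 1, 5, 3, 10, 3, 5, 1, 3, 42]
Period length = 10

10


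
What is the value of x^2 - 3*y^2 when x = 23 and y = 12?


x^2 - d*y^2
= 23^2 - 3*12^2
= 529 - 432
= 97

97


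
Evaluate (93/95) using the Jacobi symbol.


Compute (93/95) via quadratic reciprocity:
  reciprocity: (93/95) -> +(95/93)
  reduce: (2/93)
  pull out 2: (2/93) = -1  (since 93 mod 8 = 5)
  (1/93) = 1
Product of signs = -1

-1


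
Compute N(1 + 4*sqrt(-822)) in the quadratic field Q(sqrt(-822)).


N(a + b*sqrt(d)) = a^2 - d*b^2
= (1)^2 - (-822)*(4)^2
= 1 + 13152
= 13153

13153


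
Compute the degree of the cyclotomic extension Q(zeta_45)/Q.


The degree equals Euler's totient phi(45).
45 = 3^2 * 5
phi(45) = 24

24


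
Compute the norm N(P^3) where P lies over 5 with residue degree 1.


N(P^a) = p^(a*f)
= 5^(3*1)
= 5^3
= 125

125


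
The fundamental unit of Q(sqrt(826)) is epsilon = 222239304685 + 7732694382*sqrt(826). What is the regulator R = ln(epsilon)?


epsilon = 222239304685 + 7732694382*sqrt(826)
= 4.4448e+11
R = ln(4.4448e+11)
= 26.8202

26.8202


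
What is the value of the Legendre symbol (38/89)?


p = 89 is prime, so compute (38/89) with the reciprocity algorithm (Jacobi-symbol steps: pull out 2s via (2/n), flip via reciprocity, reduce):
  pull out 2: (2/89) = +1  (since 89 mod 8 = 1)
  reciprocity: (19/89) -> +(89/19)
  reduce: (13/19)
  reciprocity: (13/19) -> +(19/13)
  reduce: (6/13)
  pull out 2: (2/13) = -1  (since 13 mod 8 = 5)
  reciprocity: (3/13) -> +(13/3)
  reduce: (1/3)
  (1/3) = 1
Product of signs = -1
(38/89) = -1

-1


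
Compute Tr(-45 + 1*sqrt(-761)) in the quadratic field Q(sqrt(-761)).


Tr(a + b*sqrt(d)) = (a + b*sqrt(d)) + (a - b*sqrt(d)) = 2a
= 2 * (-45)
= -90

-90


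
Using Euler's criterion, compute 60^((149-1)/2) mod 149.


p = 149 is prime and the exponent is (p-1)/2 = 74, so by Euler's criterion 60^74 = (60/149) = +1 or -1 mod 149.
Compute by square-and-multiply:
  74 = 64 + 8 + 2 (binary 1001010)
  Repeated squaring mod 149: 60^1 = 60, 60^2 = 24, 60^4 = 129, 60^8 = 102, 60^16 = 123, 60^32 = 80, 60^64 = 142
  60^74 = 60^64 * 60^8 * 60^2 = 142 * 102 * 24 mod 149
    142 * 102 = 14484 = 31 mod 149
    31 * 24 = 744 = 148 mod 149
  60^74 = 148 mod 149
Result 148 = p - 1 = -1 mod 149: 60 is a quadratic non-residue mod 149. As a residue in [0, p-1] the value is 148.
60^74 mod 149 = 148

148


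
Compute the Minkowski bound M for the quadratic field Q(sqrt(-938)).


d = -938, d mod 4 = 2, so disc(K) = 4d = -3752; |disc(K)| = 3752
Imaginary quadratic field, so n = 2, s = r2 = 1, r1 = 0
M = (n!/n^n) * (4/pi)^s * sqrt(|disc(K)|) = (2!/2^2) * (4/pi)^1 * sqrt(3752)
= 0.5 * 1.273240 * 61.253571
= 38.9952

38.9952


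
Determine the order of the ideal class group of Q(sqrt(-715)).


K = Q(sqrt(-715)). d mod 4 = 1, so D = disc(K) = d = -715
h(K) equals the number of primitive reduced positive-definite forms (a, b, c) = a*x^2 + b*x*y + c*y^2 with b^2 - 4ac = D,
where reduced means |b| <= a <= c, with b >= 0 whenever |b| = a or a = c, and primitive means gcd(a, b, c) = 1.
Reduced forces 3a^2 <= |D| = 715, so 1 <= a <= 15; b must have the parity of D, and c = (b^2 - D)/(4a) must be an integer >= a.
Enumerate a = 1..15, b in [-a, a]:
  a=1: (1, 1, 179)  [1]
  a=2..4: none
  a=5: (5, 5, 37)  [1]
  a=6..10: none
  a=11: (11, 11, 19)  [1]
  a=12: none
  a=13: (13, 13, 17)  [1]
  a=14..15: none
Total reduced forms: 1 + 1 + 1 + 1 = 4
h = 4

4


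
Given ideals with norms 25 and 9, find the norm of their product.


N(IJ) = N(I) * N(J)
= 25 * 9
= 225

225


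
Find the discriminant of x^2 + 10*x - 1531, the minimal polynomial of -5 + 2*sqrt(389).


The element -5 + 2*sqrt(389) has minimal polynomial:
x^2 + 10*x - 1531
Discriminant = (10)^2 - 4*(-1531)
= 100 + 6124
= 6224

6224


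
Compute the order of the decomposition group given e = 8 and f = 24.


|D_P| = e * f
= 8 * 24
= 192

192


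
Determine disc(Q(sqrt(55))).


For K = Q(sqrt(d)) with d squarefree: disc(K) = d if d = 1 mod 4, and disc(K) = 4d if d = 2 or 3 mod 4.
Here d = 55, and d mod 4 = 3.
d = 3 mod 4, not 1 (O_K = Z[sqrt(d)]), so disc(K) = 4d = 4 * (55) = 220

220


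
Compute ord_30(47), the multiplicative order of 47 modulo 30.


We want ord_30(47), the smallest k >= 1 with 47^k = 1 mod 30.
n = 30 = 2 * 3 * 5, phi(30) = 8; the order divides phi(n).
Divisors of 8: 1, 2, 4, 8
Repeated squaring mod 30: 47^1 = 17, 47^2 = 19, 47^4 = 1, 47^8 = 1
Test divisors in increasing order:
  k=1: 47^1 = 17 mod 30
  k=2: 47^2 = 19 mod 30
  k=4: 47^4 = 1 mod 30  <- first divisor giving 1
Order = 4

4


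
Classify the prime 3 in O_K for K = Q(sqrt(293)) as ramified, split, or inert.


K = Q(sqrt(293)). Since d mod 4 = 1, disc(K) = 293.
Check p | disc: 293 mod 3 = 2.
p does not divide disc. Compute Legendre symbol (d/p):
2^((3-1)/2) mod 3 = -1
(d/p) = -1, so p is inert: (p) stays prime with e=1, f=2, g=1.
Therefore p is inert.

inert


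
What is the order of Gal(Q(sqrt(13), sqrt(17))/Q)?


The 2 square roots of distinct primes are multiplicatively independent over Q,
so [K:Q] = 2^2 and Gal(K/Q) is isomorphic to (Z/2Z)^2.
|Gal| = 2^2 = 4

4


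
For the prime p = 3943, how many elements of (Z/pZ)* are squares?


For prime p, the number of non-zero quadratic residues is (p-1)/2.
= (3943-1)/2
= 1971

1971


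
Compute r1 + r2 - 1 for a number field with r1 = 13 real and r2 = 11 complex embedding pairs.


By Dirichlet's unit theorem:
rank = r1 + r2 - 1
= 13 + 11 - 1
= 23

23


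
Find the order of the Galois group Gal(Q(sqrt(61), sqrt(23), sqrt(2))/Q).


The 3 square roots of distinct primes are multiplicatively independent over Q,
so [K:Q] = 2^3 and Gal(K/Q) is isomorphic to (Z/2Z)^3.
|Gal| = 2^3 = 8

8


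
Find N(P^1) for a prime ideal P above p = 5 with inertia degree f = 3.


N(P^a) = p^(a*f)
= 5^(1*3)
= 5^3
= 125

125


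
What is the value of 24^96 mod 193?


p = 193 is prime and the exponent is (p-1)/2 = 96, so by Euler's criterion 24^96 = (24/193) = +1 or -1 mod 193.
Compute by square-and-multiply:
  96 = 64 + 32 (binary 1100000)
  Repeated squaring mod 193: 24^1 = 24, 24^2 = 190, 24^4 = 9, 24^8 = 81, 24^16 = 192, 24^32 = 1, 24^64 = 1
  24^96 = 24^64 * 24^32 = 1 * 1 mod 193
    1 * 1 = 1 = 1 mod 193
  24^96 = 1 mod 193
Result 1: 24 is a quadratic residue mod 193.
24^96 mod 193 = 1

1


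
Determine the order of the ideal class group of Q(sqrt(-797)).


K = Q(sqrt(-797)). d mod 4 = 3, so D = disc(K) = 4d = -3188
h(K) equals the number of primitive reduced positive-definite forms (a, b, c) = a*x^2 + b*x*y + c*y^2 with b^2 - 4ac = D,
where reduced means |b| <= a <= c, with b >= 0 whenever |b| = a or a = c, and primitive means gcd(a, b, c) = 1.
Reduced forces 3a^2 <= |D| = 3188, so 1 <= a <= 32; b must have the parity of D, and c = (b^2 - D)/(4a) must be an integer >= a.
Enumerate a = 1..32, b in [-a, a]:
  a=1: (1, 0, 797)  [1]
  a=2: (2, 2, 399)  [1]
  a=3: (3, -2, 266), (3, 2, 266)  [2]
  a=4..5: none
  a=6: (6, -2, 133), (6, 2, 133)  [2]
  a=7: (7, -2, 114), (7, 2, 114)  [2]
  a=8: none
  a=9: (9, -4, 89), (9, 4, 89)  [2]
  a=10..12: none
  a=13: (13, -6, 62), (13, 6, 62)  [2]
  a=14: (14, -2, 57), (14, 2, 57)  [2]
  a=15..16: none
  a=17: (17, -12, 49), (17, 12, 49)  [2]
  a=18: (18, -14, 47), (18, 14, 47)  [2]
  a=19: (19, -2, 42), (19, 2, 42)  [2]
  a=20: none
  a=21: (21, -16, 41), (21, -2, 38), (21, 2, 38), (21, 16, 41)  [4]
  a=22: none
  a=23: (23, -20, 39), (23, 20, 39)  [2]
  a=24..25: none
  a=26: (26, -6, 31), (26, 6, 31)  [2]
  a=27: (27, -22, 34), (27, 22, 34)  [2]
  a=28..32: none
Total reduced forms: 1 + 1 + 2 + 2 + 2 + 2 + 2 + 2 + 2 + 2 + 2 + 4 + 2 + 2 + 2 = 30
h = 30

30


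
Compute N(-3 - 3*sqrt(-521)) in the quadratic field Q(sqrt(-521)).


N(a + b*sqrt(d)) = a^2 - d*b^2
= (-3)^2 - (-521)*(-3)^2
= 9 + 4689
= 4698

4698


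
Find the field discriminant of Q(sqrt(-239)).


For K = Q(sqrt(d)) with d squarefree: disc(K) = d if d = 1 mod 4, and disc(K) = 4d if d = 2 or 3 mod 4.
Here d = -239, and d mod 4 = 1.
d = 1 mod 4 (O_K = Z[(1+sqrt(d))/2]), so disc(K) = d = -239

-239


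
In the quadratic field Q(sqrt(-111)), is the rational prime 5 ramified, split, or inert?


K = Q(sqrt(-111)). Since d mod 4 = 1, disc(K) = -111.
Check p | disc: -111 mod 5 = 4.
p does not divide disc. Compute Legendre symbol (d/p):
4^((5-1)/2) mod 5 = 1
(d/p) = 1, so p splits: (p) = P*P' with e=1, f=1, g=2.
Therefore p is split.

split


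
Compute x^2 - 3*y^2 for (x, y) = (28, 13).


x^2 - d*y^2
= 28^2 - 3*13^2
= 784 - 507
= 277

277


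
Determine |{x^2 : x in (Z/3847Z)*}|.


For prime p, the number of non-zero quadratic residues is (p-1)/2.
= (3847-1)/2
= 1923

1923


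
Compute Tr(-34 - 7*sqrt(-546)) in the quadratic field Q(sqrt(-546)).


Tr(a + b*sqrt(d)) = (a + b*sqrt(d)) + (a - b*sqrt(d)) = 2a
= 2 * (-34)
= -68

-68


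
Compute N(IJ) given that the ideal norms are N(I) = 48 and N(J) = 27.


N(IJ) = N(I) * N(J)
= 48 * 27
= 1296

1296


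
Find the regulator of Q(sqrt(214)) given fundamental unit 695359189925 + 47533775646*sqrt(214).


epsilon = 695359189925 + 47533775646*sqrt(214)
= 1.3907e+12
R = ln(1.3907e+12)
= 27.9608

27.9608


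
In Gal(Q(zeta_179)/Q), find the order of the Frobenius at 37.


The Frobenius at p in Gal(Q(zeta_n)/Q) = (Z/nZ)* is the class of p, so its order is ord_179(37), the smallest k >= 1 with 37^k = 1 mod 179.
n = 179 = 179, phi(179) = 178; the order divides phi(n).
Divisors of 178: 1, 2, 89, 178
Repeated squaring mod 179: 37^1 = 37, 37^2 = 116, 37^4 = 31, 37^8 = 66, 37^16 = 60, 37^32 = 20, 37^64 = 42, 37^128 = 153
Test divisors in increasing order:
  k=1: 37^1 = 37 mod 179
  k=2: 37^2 = 116 mod 179
  k=89: 37^89 = 42 * 60 * 66 * 37 = 178 mod 179
  k=178: 37^178 = 153 * 20 * 60 * 116 = 1 mod 179  <- first divisor giving 1
Order = 178

178


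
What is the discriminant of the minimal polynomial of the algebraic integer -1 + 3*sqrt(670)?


The element -1 + 3*sqrt(670) has minimal polynomial:
x^2 + 2*x - 6029
Discriminant = (2)^2 - 4*(-6029)
= 4 + 24116
= 24120

24120


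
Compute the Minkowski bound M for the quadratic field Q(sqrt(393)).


d = 393, d mod 4 = 1, so disc(K) = d = 393; |disc(K)| = 393
Real quadratic field, so n = 2, s = r2 = 0, r1 = 2
M = (n!/n^n) * (4/pi)^s * sqrt(|disc(K)|) = (2!/2^2) * (4/pi)^0 * sqrt(393)
= 0.5 * 1.000000 * 19.824228
= 9.9121

9.9121


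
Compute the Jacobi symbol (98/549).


Compute (98/549) via quadratic reciprocity:
  pull out 2: (2/549) = -1  (since 549 mod 8 = 5)
  reciprocity: (49/549) -> +(549/49)
  reduce: (10/49)
  pull out 2: (2/49) = +1  (since 49 mod 8 = 1)
  reciprocity: (5/49) -> +(49/5)
  reduce: (4/5)
  pull out 2: (2/5) = -1  (since 5 mod 8 = 5)
  pull out 2: (2/5) = -1  (since 5 mod 8 = 5)
  (1/5) = 1
Product of signs = -1

-1


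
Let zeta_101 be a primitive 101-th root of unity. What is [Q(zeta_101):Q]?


The degree equals Euler's totient phi(101).
101 = 101
phi(101) = 100

100


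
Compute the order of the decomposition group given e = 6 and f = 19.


|D_P| = e * f
= 6 * 19
= 114

114


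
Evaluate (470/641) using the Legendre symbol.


p = 641 is prime, so compute (470/641) with the reciprocity algorithm (Jacobi-symbol steps: pull out 2s via (2/n), flip via reciprocity, reduce):
  pull out 2: (2/641) = +1  (since 641 mod 8 = 1)
  reciprocity: (235/641) -> +(641/235)
  reduce: (171/235)
  reciprocity: (171/235) -> -(235/171)
  reduce: (64/171)
  pull out 2: (2/171) = -1  (since 171 mod 8 = 3)
  pull out 2: (2/171) = -1  (since 171 mod 8 = 3)
  pull out 2: (2/171) = -1  (since 171 mod 8 = 3)
  pull out 2: (2/171) = -1  (since 171 mod 8 = 3)
  pull out 2: (2/171) = -1  (since 171 mod 8 = 3)
  pull out 2: (2/171) = -1  (since 171 mod 8 = 3)
  (1/171) = 1
Product of signs = -1
(470/641) = -1

-1


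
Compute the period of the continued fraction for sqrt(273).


Run the CF algorithm for sqrt(273).
a_0 = floor(sqrt(273)) = 16; set m_0=0, q_0=1.
Recurrence: m' = q*a - m,  q' = (d - m'^2)/q,  a' = floor((a_0 + m')/q').
  step 1: m=16, q=17, a=1
  step 2: m=1, q=16, a=1
  step 3: m=15, q=3, a=10
  step 4: m=15, q=16, a=1
  step 5: m=1, q=17, a=1
  step 6: m=16, q=1, a=32
a_6 = 2*a_0 = 32, so the period closes here.
sqrt(273) = [16; 1, 1, 10, 1, 1, 32]
Period length = 6

6


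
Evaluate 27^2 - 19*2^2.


x^2 - d*y^2
= 27^2 - 19*2^2
= 729 - 76
= 653

653


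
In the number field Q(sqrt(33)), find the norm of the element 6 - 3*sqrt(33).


N(a + b*sqrt(d)) = a^2 - d*b^2
= (6)^2 - (33)*(-3)^2
= 36 - 297
= -261

-261


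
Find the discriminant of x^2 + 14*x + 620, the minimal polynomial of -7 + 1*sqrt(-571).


The element -7 + 1*sqrt(-571) has minimal polynomial:
x^2 + 14*x + 620
Discriminant = (14)^2 - 4*(620)
= 196 - 2480
= -2284

-2284


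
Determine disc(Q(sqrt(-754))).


For K = Q(sqrt(d)) with d squarefree: disc(K) = d if d = 1 mod 4, and disc(K) = 4d if d = 2 or 3 mod 4.
Here d = -754, and d mod 4 = 2.
d = 2 mod 4, not 1 (O_K = Z[sqrt(d)]), so disc(K) = 4d = 4 * (-754) = -3016

-3016


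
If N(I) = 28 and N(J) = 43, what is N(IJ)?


N(IJ) = N(I) * N(J)
= 28 * 43
= 1204

1204


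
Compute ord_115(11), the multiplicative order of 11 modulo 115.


We want ord_115(11), the smallest k >= 1 with 11^k = 1 mod 115.
n = 115 = 5 * 23, phi(115) = 88; the order divides phi(n).
Divisors of 88: 1, 2, 4, 8, 11, 22, 44, 88
Repeated squaring mod 115: 11^1 = 11, 11^2 = 6, 11^4 = 36, 11^8 = 31, 11^16 = 41, 11^32 = 71, 11^64 = 96
Test divisors in increasing order:
  k=1: 11^1 = 11 mod 115
  k=2: 11^2 = 6 mod 115
  k=4: 11^4 = 36 mod 115
  k=8: 11^8 = 31 mod 115
  k=11: 11^11 = 31 * 6 * 11 = 91 mod 115
  k=22: 11^22 = 41 * 36 * 6 = 1 mod 115  <- first divisor giving 1
Order = 22

22


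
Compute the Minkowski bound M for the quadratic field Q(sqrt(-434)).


d = -434, d mod 4 = 2, so disc(K) = 4d = -1736; |disc(K)| = 1736
Imaginary quadratic field, so n = 2, s = r2 = 1, r1 = 0
M = (n!/n^n) * (4/pi)^s * sqrt(|disc(K)|) = (2!/2^2) * (4/pi)^1 * sqrt(1736)
= 0.5 * 1.273240 * 41.665333
= 26.5250

26.5250


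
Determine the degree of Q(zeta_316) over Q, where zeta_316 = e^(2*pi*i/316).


The degree equals Euler's totient phi(316).
316 = 2^2 * 79
phi(316) = 156

156


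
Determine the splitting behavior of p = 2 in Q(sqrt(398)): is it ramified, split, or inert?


K = Q(sqrt(398)). Since d mod 4 = 2, disc(K) = 1592.
Check p | disc: 1592 mod 2 = 0.
p divides disc, so p ramifies: (p) = P^2 with e=2, f=1, g=1.
Therefore p is ramified.

ramified


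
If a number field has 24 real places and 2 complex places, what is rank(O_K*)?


By Dirichlet's unit theorem:
rank = r1 + r2 - 1
= 24 + 2 - 1
= 25

25


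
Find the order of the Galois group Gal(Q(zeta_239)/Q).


|Gal(Q(zeta_239)/Q)| = phi(239)
= 238

238


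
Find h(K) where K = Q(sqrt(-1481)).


K = Q(sqrt(-1481)). d mod 4 = 3, so D = disc(K) = 4d = -5924
h(K) equals the number of primitive reduced positive-definite forms (a, b, c) = a*x^2 + b*x*y + c*y^2 with b^2 - 4ac = D,
where reduced means |b| <= a <= c, with b >= 0 whenever |b| = a or a = c, and primitive means gcd(a, b, c) = 1.
Reduced forces 3a^2 <= |D| = 5924, so 1 <= a <= 44; b must have the parity of D, and c = (b^2 - D)/(4a) must be an integer >= a.
Enumerate a = 1..44, b in [-a, a]:
  a=1: (1, 0, 1481)  [1]
  a=2: (2, 2, 741)  [1]
  a=3: (3, -2, 494), (3, 2, 494)  [2]
  a=4: none
  a=5: (5, -4, 297), (5, 4, 297)  [2]
  a=6: (6, -2, 247), (6, 2, 247)  [2]
  a=7..8: none
  a=9: (9, -4, 165), (9, 4, 165)  [2]
  a=10: (10, -6, 149), (10, 6, 149)  [2]
  a=11: (11, -4, 135), (11, 4, 135)  [2]
  a=12: none
  a=13: (13, -2, 114), (13, 2, 114)  [2]
  a=14: none
  a=15: (15, -14, 102), (15, -4, 99), (15, 4, 99), (15, 14, 102)  [4]
  a=16: none
  a=17: (17, -14, 90), (17, 14, 90)  [2]
  a=18: (18, -14, 85), (18, 14, 85)  [2]
  a=19: (19, -2, 78), (19, 2, 78)  [2]
  a=20..21: none
  a=22: (22, -18, 71), (22, 18, 71)  [2]
  a=23..24: none
  a=25: (25, -24, 65), (25, 24, 65)  [2]
  a=26: (26, -2, 57), (26, 2, 57)  [2]
  a=27: (27, -4, 55), (27, 4, 55)  [2]
  a=28..29: none
  a=30: (30, -26, 55), (30, -14, 51), (30, 14, 51), (30, 26, 55)  [4]
  a=31: (31, -20, 51), (31, 20, 51)  [2]
  a=32: none
  a=33: (33, -26, 50), (33, -4, 45), (33, 4, 45), (33, 26, 50)  [4]
  a=34: (34, -14, 45), (34, 14, 45)  [2]
  a=35..36: none
  a=37: (37, -12, 41), (37, 12, 41)  [2]
  a=38: (38, -2, 39), (38, 2, 39)  [2]
  a=39: (39, -28, 43), (39, 28, 43)  [2]
  a=40..44: none
Total reduced forms: 1 + 1 + 2 + 2 + 2 + 2 + 2 + 2 + 2 + 4 + 2 + 2 + 2 + 2 + 2 + 2 + 2 + 4 + 2 + 4 + 2 + 2 + 2 + 2 = 52
h = 52

52


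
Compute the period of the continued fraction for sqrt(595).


Run the CF algorithm for sqrt(595).
a_0 = floor(sqrt(595)) = 24; set m_0=0, q_0=1.
Recurrence: m' = q*a - m,  q' = (d - m'^2)/q,  a' = floor((a_0 + m')/q').
  step 1: m=24, q=19, a=2
  step 2: m=14, q=21, a=1
  step 3: m=7, q=26, a=1
  step 4: m=19, q=9, a=4
  step 5: m=17, q=34, a=1
  step 6: m=17, q=9, a=4
  step 7: m=19, q=26, a=1
  step 8: m=7, q=21, a=1
  step 9: m=14, q=19, a=2
  step 10: m=24, q=1, a=48
a_10 = 2*a_0 = 48, so the period closes here.
sqrt(595) = [24; 2, 1, 1, 4, 1, 4, 1, 1, 2, 48]
Period length = 10

10


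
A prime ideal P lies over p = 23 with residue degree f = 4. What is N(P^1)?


N(P^a) = p^(a*f)
= 23^(1*4)
= 23^4
= 279841

279841


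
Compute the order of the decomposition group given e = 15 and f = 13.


|D_P| = e * f
= 15 * 13
= 195

195


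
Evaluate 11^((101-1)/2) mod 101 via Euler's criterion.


p = 101 is prime and the exponent is (p-1)/2 = 50, so by Euler's criterion 11^50 = (11/101) = +1 or -1 mod 101.
Compute by square-and-multiply:
  50 = 32 + 16 + 2 (binary 110010)
  Repeated squaring mod 101: 11^1 = 11, 11^2 = 20, 11^4 = 97, 11^8 = 16, 11^16 = 54, 11^32 = 88
  11^50 = 11^32 * 11^16 * 11^2 = 88 * 54 * 20 mod 101
    88 * 54 = 4752 = 5 mod 101
    5 * 20 = 100 = 100 mod 101
  11^50 = 100 mod 101
Result 100 = p - 1 = -1 mod 101: 11 is a quadratic non-residue mod 101. As a residue in [0, p-1] the value is 100.
11^50 mod 101 = 100

100


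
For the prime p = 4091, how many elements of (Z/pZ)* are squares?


For prime p, the number of non-zero quadratic residues is (p-1)/2.
= (4091-1)/2
= 2045

2045


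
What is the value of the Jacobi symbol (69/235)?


Compute (69/235) via quadratic reciprocity:
  reciprocity: (69/235) -> +(235/69)
  reduce: (28/69)
  pull out 2: (2/69) = -1  (since 69 mod 8 = 5)
  pull out 2: (2/69) = -1  (since 69 mod 8 = 5)
  reciprocity: (7/69) -> +(69/7)
  reduce: (6/7)
  pull out 2: (2/7) = +1  (since 7 mod 8 = 7)
  reciprocity: (3/7) -> -(7/3)
  reduce: (1/3)
  (1/3) = 1
Product of signs = -1

-1


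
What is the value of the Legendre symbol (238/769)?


p = 769 is prime, so compute (238/769) with the reciprocity algorithm (Jacobi-symbol steps: pull out 2s via (2/n), flip via reciprocity, reduce):
  pull out 2: (2/769) = +1  (since 769 mod 8 = 1)
  reciprocity: (119/769) -> +(769/119)
  reduce: (55/119)
  reciprocity: (55/119) -> -(119/55)
  reduce: (9/55)
  reciprocity: (9/55) -> +(55/9)
  reduce: (1/9)
  (1/9) = 1
Product of signs = -1
(238/769) = -1

-1


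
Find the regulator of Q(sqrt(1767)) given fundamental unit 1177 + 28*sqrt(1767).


epsilon = 1177 + 28*sqrt(1767)
= 2353.9996
R = ln(2353.9996)
= 7.7639

7.7639


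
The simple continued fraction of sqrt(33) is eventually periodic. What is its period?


Run the CF algorithm for sqrt(33).
a_0 = floor(sqrt(33)) = 5; set m_0=0, q_0=1.
Recurrence: m' = q*a - m,  q' = (d - m'^2)/q,  a' = floor((a_0 + m')/q').
  step 1: m=5, q=8, a=1
  step 2: m=3, q=3, a=2
  step 3: m=3, q=8, a=1
  step 4: m=5, q=1, a=10
a_4 = 2*a_0 = 10, so the period closes here.
sqrt(33) = [5; 1, 2, 1, 10]
Period length = 4

4


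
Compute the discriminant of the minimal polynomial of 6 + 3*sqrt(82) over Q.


The element 6 + 3*sqrt(82) has minimal polynomial:
x^2 - 12*x - 702
Discriminant = (-12)^2 - 4*(-702)
= 144 + 2808
= 2952

2952


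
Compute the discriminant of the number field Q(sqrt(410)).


For K = Q(sqrt(d)) with d squarefree: disc(K) = d if d = 1 mod 4, and disc(K) = 4d if d = 2 or 3 mod 4.
Here d = 410, and d mod 4 = 2.
d = 2 mod 4, not 1 (O_K = Z[sqrt(d)]), so disc(K) = 4d = 4 * (410) = 1640

1640


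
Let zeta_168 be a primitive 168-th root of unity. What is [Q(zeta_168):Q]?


The degree equals Euler's totient phi(168).
168 = 2^3 * 3 * 7
phi(168) = 48

48


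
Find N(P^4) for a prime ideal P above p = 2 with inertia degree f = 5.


N(P^a) = p^(a*f)
= 2^(4*5)
= 2^20
= 1048576

1048576


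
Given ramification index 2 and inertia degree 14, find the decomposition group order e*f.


|D_P| = e * f
= 2 * 14
= 28

28


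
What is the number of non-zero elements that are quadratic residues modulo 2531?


For prime p, the number of non-zero quadratic residues is (p-1)/2.
= (2531-1)/2
= 1265

1265


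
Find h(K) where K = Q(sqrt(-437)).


K = Q(sqrt(-437)). d mod 4 = 3, so D = disc(K) = 4d = -1748
h(K) equals the number of primitive reduced positive-definite forms (a, b, c) = a*x^2 + b*x*y + c*y^2 with b^2 - 4ac = D,
where reduced means |b| <= a <= c, with b >= 0 whenever |b| = a or a = c, and primitive means gcd(a, b, c) = 1.
Reduced forces 3a^2 <= |D| = 1748, so 1 <= a <= 24; b must have the parity of D, and c = (b^2 - D)/(4a) must be an integer >= a.
Enumerate a = 1..24, b in [-a, a]:
  a=1: (1, 0, 437)  [1]
  a=2: (2, 2, 219)  [1]
  a=3: (3, -2, 146), (3, 2, 146)  [2]
  a=4..5: none
  a=6: (6, -2, 73), (6, 2, 73)  [2]
  a=7: (7, -4, 63), (7, 4, 63)  [2]
  a=8: none
  a=9: (9, -4, 49), (9, 4, 49)  [2]
  a=10: none
  a=11: (11, -10, 42), (11, 10, 42)  [2]
  a=12..13: none
  a=14: (14, -10, 33), (14, 10, 33)  [2]
  a=15..17: none
  a=18: (18, -14, 27), (18, 14, 27)  [2]
  a=19: (19, 0, 23)  [1]
  a=20: none
  a=21: (21, -10, 22), (21, 4, 21), (21, 10, 22)  [3]
  a=22..24: none
Total reduced forms: 1 + 1 + 2 + 2 + 2 + 2 + 2 + 2 + 2 + 1 + 3 = 20
h = 20

20


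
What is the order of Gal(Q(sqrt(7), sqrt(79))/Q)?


The 2 square roots of distinct primes are multiplicatively independent over Q,
so [K:Q] = 2^2 and Gal(K/Q) is isomorphic to (Z/2Z)^2.
|Gal| = 2^2 = 4

4


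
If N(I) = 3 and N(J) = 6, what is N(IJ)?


N(IJ) = N(I) * N(J)
= 3 * 6
= 18

18


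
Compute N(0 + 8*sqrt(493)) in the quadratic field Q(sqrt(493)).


N(a + b*sqrt(d)) = a^2 - d*b^2
= (0)^2 - (493)*(8)^2
= 0 - 31552
= -31552

-31552


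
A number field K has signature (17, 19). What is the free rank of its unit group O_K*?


By Dirichlet's unit theorem:
rank = r1 + r2 - 1
= 17 + 19 - 1
= 35

35


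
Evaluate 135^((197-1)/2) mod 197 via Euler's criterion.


p = 197 is prime and the exponent is (p-1)/2 = 98, so by Euler's criterion 135^98 = (135/197) = +1 or -1 mod 197.
Compute by square-and-multiply:
  98 = 64 + 32 + 2 (binary 1100010)
  Repeated squaring mod 197: 135^1 = 135, 135^2 = 101, 135^4 = 154, 135^8 = 76, 135^16 = 63, 135^32 = 29, 135^64 = 53
  135^98 = 135^64 * 135^32 * 135^2 = 53 * 29 * 101 mod 197
    53 * 29 = 1537 = 158 mod 197
    158 * 101 = 15958 = 1 mod 197
  135^98 = 1 mod 197
Result 1: 135 is a quadratic residue mod 197.
135^98 mod 197 = 1

1


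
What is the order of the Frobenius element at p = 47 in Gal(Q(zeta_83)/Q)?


The Frobenius at p in Gal(Q(zeta_n)/Q) = (Z/nZ)* is the class of p, so its order is ord_83(47), the smallest k >= 1 with 47^k = 1 mod 83.
n = 83 = 83, phi(83) = 82; the order divides phi(n).
Divisors of 82: 1, 2, 41, 82
Repeated squaring mod 83: 47^1 = 47, 47^2 = 51, 47^4 = 28, 47^8 = 37, 47^16 = 41, 47^32 = 21, 47^64 = 26
Test divisors in increasing order:
  k=1: 47^1 = 47 mod 83
  k=2: 47^2 = 51 mod 83
  k=41: 47^41 = 21 * 37 * 47 = 82 mod 83
  k=82: 47^82 = 26 * 41 * 51 = 1 mod 83  <- first divisor giving 1
Order = 82

82


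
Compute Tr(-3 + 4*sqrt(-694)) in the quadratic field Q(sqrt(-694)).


Tr(a + b*sqrt(d)) = (a + b*sqrt(d)) + (a - b*sqrt(d)) = 2a
= 2 * (-3)
= -6

-6


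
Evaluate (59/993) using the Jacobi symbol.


Compute (59/993) via quadratic reciprocity:
  reciprocity: (59/993) -> +(993/59)
  reduce: (49/59)
  reciprocity: (49/59) -> +(59/49)
  reduce: (10/49)
  pull out 2: (2/49) = +1  (since 49 mod 8 = 1)
  reciprocity: (5/49) -> +(49/5)
  reduce: (4/5)
  pull out 2: (2/5) = -1  (since 5 mod 8 = 5)
  pull out 2: (2/5) = -1  (since 5 mod 8 = 5)
  (1/5) = 1
Product of signs = 1

1


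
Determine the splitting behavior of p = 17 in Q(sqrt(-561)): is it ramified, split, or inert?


K = Q(sqrt(-561)). Since d mod 4 = 3, disc(K) = -2244.
Check p | disc: -2244 mod 17 = 0.
p divides disc, so p ramifies: (p) = P^2 with e=2, f=1, g=1.
Therefore p is ramified.

ramified


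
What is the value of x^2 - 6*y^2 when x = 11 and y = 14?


x^2 - d*y^2
= 11^2 - 6*14^2
= 121 - 1176
= -1055

-1055


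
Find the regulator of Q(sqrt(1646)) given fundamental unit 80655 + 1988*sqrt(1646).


epsilon = 80655 + 1988*sqrt(1646)
= 161310.0000
R = ln(161310.0000)
= 11.9911

11.9911


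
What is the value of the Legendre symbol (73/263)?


p = 263 is prime, so compute (73/263) with the reciprocity algorithm (Jacobi-symbol steps: pull out 2s via (2/n), flip via reciprocity, reduce):
  reciprocity: (73/263) -> +(263/73)
  reduce: (44/73)
  pull out 2: (2/73) = +1  (since 73 mod 8 = 1)
  pull out 2: (2/73) = +1  (since 73 mod 8 = 1)
  reciprocity: (11/73) -> +(73/11)
  reduce: (7/11)
  reciprocity: (7/11) -> -(11/7)
  reduce: (4/7)
  pull out 2: (2/7) = +1  (since 7 mod 8 = 7)
  pull out 2: (2/7) = +1  (since 7 mod 8 = 7)
  (1/7) = 1
Product of signs = -1
(73/263) = -1

-1


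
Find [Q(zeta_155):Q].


The degree equals Euler's totient phi(155).
155 = 5 * 31
phi(155) = 120

120


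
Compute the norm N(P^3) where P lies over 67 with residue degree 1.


N(P^a) = p^(a*f)
= 67^(3*1)
= 67^3
= 300763

300763


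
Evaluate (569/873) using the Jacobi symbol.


Compute (569/873) via quadratic reciprocity:
  reciprocity: (569/873) -> +(873/569)
  reduce: (304/569)
  pull out 2: (2/569) = +1  (since 569 mod 8 = 1)
  pull out 2: (2/569) = +1  (since 569 mod 8 = 1)
  pull out 2: (2/569) = +1  (since 569 mod 8 = 1)
  pull out 2: (2/569) = +1  (since 569 mod 8 = 1)
  reciprocity: (19/569) -> +(569/19)
  reduce: (18/19)
  pull out 2: (2/19) = -1  (since 19 mod 8 = 3)
  reciprocity: (9/19) -> +(19/9)
  reduce: (1/9)
  (1/9) = 1
Product of signs = -1

-1


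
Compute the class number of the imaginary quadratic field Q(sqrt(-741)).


K = Q(sqrt(-741)). d mod 4 = 3, so D = disc(K) = 4d = -2964
h(K) equals the number of primitive reduced positive-definite forms (a, b, c) = a*x^2 + b*x*y + c*y^2 with b^2 - 4ac = D,
where reduced means |b| <= a <= c, with b >= 0 whenever |b| = a or a = c, and primitive means gcd(a, b, c) = 1.
Reduced forces 3a^2 <= |D| = 2964, so 1 <= a <= 31; b must have the parity of D, and c = (b^2 - D)/(4a) must be an integer >= a.
Enumerate a = 1..31, b in [-a, a]:
  a=1: (1, 0, 741)  [1]
  a=2: (2, 2, 371)  [1]
  a=3: (3, 0, 247)  [1]
  a=4: none
  a=5: (5, -4, 149), (5, 4, 149)  [2]
  a=6: (6, 6, 125)  [1]
  a=7: (7, -2, 106), (7, 2, 106)  [2]
  a=8..9: none
  a=10: (10, -6, 75), (10, 6, 75)  [2]
  a=11..12: none
  a=13: (13, 0, 57)  [1]
  a=14: (14, -2, 53), (14, 2, 53)  [2]
  a=15: (15, -6, 50), (15, 6, 50)  [2]
  a=16..18: none
  a=19: (19, 0, 39)  [1]
  a=20: none
  a=21: (21, -12, 37), (21, 12, 37)  [2]
  a=22: none
  a=23: (23, -16, 35), (23, 16, 35)  [2]
  a=24: none
  a=25: (25, -6, 30), (25, 6, 30)  [2]
  a=26: (26, 26, 35)  [1]
  a=27..28: none
  a=29: (29, 20, 29)  [1]
  a=30..31: none
Total reduced forms: 1 + 1 + 1 + 2 + 1 + 2 + 2 + 1 + 2 + 2 + 1 + 2 + 2 + 2 + 1 + 1 = 24
h = 24

24


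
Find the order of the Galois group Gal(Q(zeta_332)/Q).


|Gal(Q(zeta_332)/Q)| = phi(332)
= 164

164


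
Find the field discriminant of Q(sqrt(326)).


For K = Q(sqrt(d)) with d squarefree: disc(K) = d if d = 1 mod 4, and disc(K) = 4d if d = 2 or 3 mod 4.
Here d = 326, and d mod 4 = 2.
d = 2 mod 4, not 1 (O_K = Z[sqrt(d)]), so disc(K) = 4d = 4 * (326) = 1304

1304


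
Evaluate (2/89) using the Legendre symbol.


p = 89 is prime, so compute (2/89) with the reciprocity algorithm (Jacobi-symbol steps: pull out 2s via (2/n), flip via reciprocity, reduce):
  pull out 2: (2/89) = +1  (since 89 mod 8 = 1)
  (1/89) = 1
Product of signs = 1
(2/89) = 1

1


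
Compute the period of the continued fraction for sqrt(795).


Run the CF algorithm for sqrt(795).
a_0 = floor(sqrt(795)) = 28; set m_0=0, q_0=1.
Recurrence: m' = q*a - m,  q' = (d - m'^2)/q,  a' = floor((a_0 + m')/q').
  step 1: m=28, q=11, a=5
  step 2: m=27, q=6, a=9
  step 3: m=27, q=11, a=5
  step 4: m=28, q=1, a=56
a_4 = 2*a_0 = 56, so the period closes here.
sqrt(795) = [28; 5, 9, 5, 56]
Period length = 4

4


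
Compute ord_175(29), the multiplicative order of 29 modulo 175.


We want ord_175(29), the smallest k >= 1 with 29^k = 1 mod 175.
n = 175 = 5^2 * 7, phi(175) = 120; the order divides phi(n).
Divisors of 120: 1, 2, 3, 4, 5, 6, 8, 10, 12, 15, 20, 24, 30, 40, 60, 120
Repeated squaring mod 175: 29^1 = 29, 29^2 = 141, 29^4 = 106, 29^8 = 36, 29^16 = 71, 29^32 = 141, 29^64 = 106
Test divisors in increasing order:
  k=1: 29^1 = 29 mod 175
  k=2: 29^2 = 141 mod 175
  k=3: 29^3 = 141 * 29 = 64 mod 175
  k=4: 29^4 = 106 mod 175
  k=5: 29^5 = 106 * 29 = 99 mod 175
  k=6: 29^6 = 106 * 141 = 71 mod 175
  k=8: 29^8 = 36 mod 175
  k=10: 29^10 = 36 * 141 = 1 mod 175  <- first divisor giving 1
Order = 10

10


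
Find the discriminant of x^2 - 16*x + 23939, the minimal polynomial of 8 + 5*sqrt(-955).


The element 8 + 5*sqrt(-955) has minimal polynomial:
x^2 - 16*x + 23939
Discriminant = (-16)^2 - 4*(23939)
= 256 - 95756
= -95500

-95500


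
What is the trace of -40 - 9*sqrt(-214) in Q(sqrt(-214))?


Tr(a + b*sqrt(d)) = (a + b*sqrt(d)) + (a - b*sqrt(d)) = 2a
= 2 * (-40)
= -80

-80


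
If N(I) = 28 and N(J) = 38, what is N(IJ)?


N(IJ) = N(I) * N(J)
= 28 * 38
= 1064

1064


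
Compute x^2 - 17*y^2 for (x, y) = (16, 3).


x^2 - d*y^2
= 16^2 - 17*3^2
= 256 - 153
= 103

103


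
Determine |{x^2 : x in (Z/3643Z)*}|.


For prime p, the number of non-zero quadratic residues is (p-1)/2.
= (3643-1)/2
= 1821

1821


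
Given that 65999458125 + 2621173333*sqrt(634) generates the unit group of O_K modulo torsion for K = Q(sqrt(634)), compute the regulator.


epsilon = 65999458125 + 2621173333*sqrt(634)
= 1.3200e+11
R = ln(1.3200e+11)
= 25.6061

25.6061


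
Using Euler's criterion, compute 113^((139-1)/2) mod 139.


p = 139 is prime and the exponent is (p-1)/2 = 69, so by Euler's criterion 113^69 = (113/139) = +1 or -1 mod 139.
Compute by square-and-multiply:
  69 = 64 + 4 + 1 (binary 1000101)
  Repeated squaring mod 139: 113^1 = 113, 113^2 = 120, 113^4 = 83, 113^8 = 78, 113^16 = 107, 113^32 = 51, 113^64 = 99
  113^69 = 113^64 * 113^4 * 113^1 = 99 * 83 * 113 mod 139
    99 * 83 = 8217 = 16 mod 139
    16 * 113 = 1808 = 1 mod 139
  113^69 = 1 mod 139
Result 1: 113 is a quadratic residue mod 139.
113^69 mod 139 = 1

1


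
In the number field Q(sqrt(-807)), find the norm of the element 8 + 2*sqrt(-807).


N(a + b*sqrt(d)) = a^2 - d*b^2
= (8)^2 - (-807)*(2)^2
= 64 + 3228
= 3292

3292


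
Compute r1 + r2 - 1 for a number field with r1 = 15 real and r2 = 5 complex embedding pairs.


By Dirichlet's unit theorem:
rank = r1 + r2 - 1
= 15 + 5 - 1
= 19

19


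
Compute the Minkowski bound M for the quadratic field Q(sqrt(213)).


d = 213, d mod 4 = 1, so disc(K) = d = 213; |disc(K)| = 213
Real quadratic field, so n = 2, s = r2 = 0, r1 = 2
M = (n!/n^n) * (4/pi)^s * sqrt(|disc(K)|) = (2!/2^2) * (4/pi)^0 * sqrt(213)
= 0.5 * 1.000000 * 14.594520
= 7.2973

7.2973


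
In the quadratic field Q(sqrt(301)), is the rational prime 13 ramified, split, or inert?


K = Q(sqrt(301)). Since d mod 4 = 1, disc(K) = 301.
Check p | disc: 301 mod 13 = 2.
p does not divide disc. Compute Legendre symbol (d/p):
2^((13-1)/2) mod 13 = -1
(d/p) = -1, so p is inert: (p) stays prime with e=1, f=2, g=1.
Therefore p is inert.

inert


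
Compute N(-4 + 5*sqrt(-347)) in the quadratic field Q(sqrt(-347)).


N(a + b*sqrt(d)) = a^2 - d*b^2
= (-4)^2 - (-347)*(5)^2
= 16 + 8675
= 8691

8691


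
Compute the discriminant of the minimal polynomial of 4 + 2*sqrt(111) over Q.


The element 4 + 2*sqrt(111) has minimal polynomial:
x^2 - 8*x - 428
Discriminant = (-8)^2 - 4*(-428)
= 64 + 1712
= 1776

1776


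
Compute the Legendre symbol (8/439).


p = 439 is prime, so compute (8/439) with the reciprocity algorithm (Jacobi-symbol steps: pull out 2s via (2/n), flip via reciprocity, reduce):
  pull out 2: (2/439) = +1  (since 439 mod 8 = 7)
  pull out 2: (2/439) = +1  (since 439 mod 8 = 7)
  pull out 2: (2/439) = +1  (since 439 mod 8 = 7)
  (1/439) = 1
Product of signs = 1
(8/439) = 1

1


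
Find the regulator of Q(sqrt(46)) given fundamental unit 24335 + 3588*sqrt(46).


epsilon = 24335 + 3588*sqrt(46)
= 48670.0000
R = ln(48670.0000)
= 10.7928

10.7928


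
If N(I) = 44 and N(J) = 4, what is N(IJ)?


N(IJ) = N(I) * N(J)
= 44 * 4
= 176

176


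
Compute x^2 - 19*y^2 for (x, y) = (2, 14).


x^2 - d*y^2
= 2^2 - 19*14^2
= 4 - 3724
= -3720

-3720


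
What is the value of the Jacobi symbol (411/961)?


Compute (411/961) via quadratic reciprocity:
  reciprocity: (411/961) -> +(961/411)
  reduce: (139/411)
  reciprocity: (139/411) -> -(411/139)
  reduce: (133/139)
  reciprocity: (133/139) -> +(139/133)
  reduce: (6/133)
  pull out 2: (2/133) = -1  (since 133 mod 8 = 5)
  reciprocity: (3/133) -> +(133/3)
  reduce: (1/3)
  (1/3) = 1
Product of signs = 1

1


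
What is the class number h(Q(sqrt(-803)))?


K = Q(sqrt(-803)). d mod 4 = 1, so D = disc(K) = d = -803
h(K) equals the number of primitive reduced positive-definite forms (a, b, c) = a*x^2 + b*x*y + c*y^2 with b^2 - 4ac = D,
where reduced means |b| <= a <= c, with b >= 0 whenever |b| = a or a = c, and primitive means gcd(a, b, c) = 1.
Reduced forces 3a^2 <= |D| = 803, so 1 <= a <= 16; b must have the parity of D, and c = (b^2 - D)/(4a) must be an integer >= a.
Enumerate a = 1..16, b in [-a, a]:
  a=1: (1, 1, 201)  [1]
  a=2: none
  a=3: (3, -1, 67), (3, 1, 67)  [2]
  a=4..6: none
  a=7: (7, -3, 29), (7, 3, 29)  [2]
  a=8: none
  a=9: (9, -5, 23), (9, 5, 23)  [2]
  a=10: none
  a=11: (11, 11, 21)  [1]
  a=12: none
  a=13: (13, -9, 17), (13, 9, 17)  [2]
  a=14..16: none
Total reduced forms: 1 + 2 + 2 + 2 + 1 + 2 = 10
h = 10

10


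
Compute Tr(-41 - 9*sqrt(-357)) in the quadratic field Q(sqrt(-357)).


Tr(a + b*sqrt(d)) = (a + b*sqrt(d)) + (a - b*sqrt(d)) = 2a
= 2 * (-41)
= -82

-82


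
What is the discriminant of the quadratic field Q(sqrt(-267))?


For K = Q(sqrt(d)) with d squarefree: disc(K) = d if d = 1 mod 4, and disc(K) = 4d if d = 2 or 3 mod 4.
Here d = -267, and d mod 4 = 1.
d = 1 mod 4 (O_K = Z[(1+sqrt(d))/2]), so disc(K) = d = -267

-267


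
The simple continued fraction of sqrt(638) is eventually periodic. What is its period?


Run the CF algorithm for sqrt(638).
a_0 = floor(sqrt(638)) = 25; set m_0=0, q_0=1.
Recurrence: m' = q*a - m,  q' = (d - m'^2)/q,  a' = floor((a_0 + m')/q').
  step 1: m=25, q=13, a=3
  step 2: m=14, q=34, a=1
  step 3: m=20, q=7, a=6
  step 4: m=22, q=22, a=2
  step 5: m=22, q=7, a=6
  step 6: m=20, q=34, a=1
  step 7: m=14, q=13, a=3
  step 8: m=25, q=1, a=50
a_8 = 2*a_0 = 50, so the period closes here.
sqrt(638) = [25; 3, 1, 6, 2, 6, 1, 3, 50]
Period length = 8

8


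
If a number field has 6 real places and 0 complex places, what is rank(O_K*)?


By Dirichlet's unit theorem:
rank = r1 + r2 - 1
= 6 + 0 - 1
= 5

5


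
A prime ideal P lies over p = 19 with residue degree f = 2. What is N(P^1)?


N(P^a) = p^(a*f)
= 19^(1*2)
= 19^2
= 361

361


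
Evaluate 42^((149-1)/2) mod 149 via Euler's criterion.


p = 149 is prime and the exponent is (p-1)/2 = 74, so by Euler's criterion 42^74 = (42/149) = +1 or -1 mod 149.
Compute by square-and-multiply:
  74 = 64 + 8 + 2 (binary 1001010)
  Repeated squaring mod 149: 42^1 = 42, 42^2 = 125, 42^4 = 129, 42^8 = 102, 42^16 = 123, 42^32 = 80, 42^64 = 142
  42^74 = 42^64 * 42^8 * 42^2 = 142 * 102 * 125 mod 149
    142 * 102 = 14484 = 31 mod 149
    31 * 125 = 3875 = 1 mod 149
  42^74 = 1 mod 149
Result 1: 42 is a quadratic residue mod 149.
42^74 mod 149 = 1

1


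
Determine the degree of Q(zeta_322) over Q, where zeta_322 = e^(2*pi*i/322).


The degree equals Euler's totient phi(322).
322 = 2 * 7 * 23
phi(322) = 132

132


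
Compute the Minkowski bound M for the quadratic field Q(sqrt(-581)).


d = -581, d mod 4 = 3, so disc(K) = 4d = -2324; |disc(K)| = 2324
Imaginary quadratic field, so n = 2, s = r2 = 1, r1 = 0
M = (n!/n^n) * (4/pi)^s * sqrt(|disc(K)|) = (2!/2^2) * (4/pi)^1 * sqrt(2324)
= 0.5 * 1.273240 * 48.207883
= 30.6901

30.6901
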